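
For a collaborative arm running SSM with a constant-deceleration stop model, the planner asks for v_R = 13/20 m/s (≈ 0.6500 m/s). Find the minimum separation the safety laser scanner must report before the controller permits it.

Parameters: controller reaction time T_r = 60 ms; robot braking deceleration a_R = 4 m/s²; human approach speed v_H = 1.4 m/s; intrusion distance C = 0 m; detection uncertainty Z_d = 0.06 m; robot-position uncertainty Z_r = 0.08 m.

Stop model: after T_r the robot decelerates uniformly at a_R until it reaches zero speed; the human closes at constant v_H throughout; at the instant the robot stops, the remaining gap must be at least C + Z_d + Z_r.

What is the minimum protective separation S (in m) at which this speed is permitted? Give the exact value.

S_min = 8693/16000 m = 0.5433 m

stop time T_s = (13/20)/4 = 0.1625 s
reaction-phase robot travel = 0.6500·0.0600 = 0.0390 m
braking distance = 0.6500²/(2·4.0000) = 0.0528 m
human closes 1.4000·0.2225 = 0.3115 m
margins: 0.0000+0.0600+0.0800 = 0.1400 m
S_min ≈ 0.0390+0.0528+0.3115+0.1400  ⇒  S_min = 8693/16000 m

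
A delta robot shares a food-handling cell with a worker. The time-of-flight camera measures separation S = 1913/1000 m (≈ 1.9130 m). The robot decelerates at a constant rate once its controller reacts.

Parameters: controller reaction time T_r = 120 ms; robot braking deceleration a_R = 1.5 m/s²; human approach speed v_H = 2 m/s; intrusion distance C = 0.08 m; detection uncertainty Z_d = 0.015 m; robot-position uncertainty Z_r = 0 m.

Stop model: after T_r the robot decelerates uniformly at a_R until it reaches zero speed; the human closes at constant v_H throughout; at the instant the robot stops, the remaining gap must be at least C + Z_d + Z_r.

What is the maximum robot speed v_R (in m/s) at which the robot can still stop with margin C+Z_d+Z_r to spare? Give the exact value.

v_R_max = 9/10 m/s = 0.9000 m/s

quadratic (1/3)·v² + (109/75)·v + (-789/500) = 0
  disc = (109/75)² − 4·(1/3)·(-789/500) = 23716/5625 ; √disc = 154/75
  v_R = (−(109/75) + 154/75) / (2·(1/3)) = 9/10 m/s
check:
stop time T_s = (9/10)/(3/2) = 0.6000 s
reaction-phase robot travel = 0.9000·0.1200 = 0.1080 m
braking distance = 0.9000²/(2·1.5000) = 0.2700 m
person approaches 2.0000·(0.1200+0.6000) = 1.4400 m
C+Z_d+Z_r = 0.0800+0.0150+0.0000 = 0.0950 m
sum ≈ 0.1080+0.2700+1.4400+0.0950 ≈ 1.9130 m = S ✓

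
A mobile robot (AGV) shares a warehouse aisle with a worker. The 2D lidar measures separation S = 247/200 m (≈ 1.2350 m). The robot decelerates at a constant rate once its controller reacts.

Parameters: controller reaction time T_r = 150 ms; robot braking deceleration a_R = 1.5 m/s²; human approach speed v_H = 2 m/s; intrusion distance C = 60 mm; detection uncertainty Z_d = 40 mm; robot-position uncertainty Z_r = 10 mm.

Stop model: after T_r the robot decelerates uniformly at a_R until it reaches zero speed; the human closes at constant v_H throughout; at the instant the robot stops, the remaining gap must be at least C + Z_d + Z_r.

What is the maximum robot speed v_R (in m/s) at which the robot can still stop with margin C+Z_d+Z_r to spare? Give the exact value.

v_R_max = 1/2 m/s = 0.5000 m/s

quadratic (1/3)·v² + (89/60)·v + (-33/40) = 0
  disc = (89/60)² − 4·(1/3)·(-33/40) = 11881/3600 ; √disc = 109/60
  v_R = (−(89/60) + 109/60) / (2·(1/3)) = 1/2 m/s
check:
T_s = v_R/a_R = (1/2)/(3/2) = 0.3333 s
robot in T_r: 0.5000·0.1500 = 0.0750 m
braking distance = 0.5000²/(2·1.5000) = 0.0833 m
human closes 2.0000·0.4833 = 0.9667 m
C+Z_d+Z_r = 0.0600+0.0400+0.0100 = 0.1100 m
sum ≈ 0.0750+0.0833+0.9667+0.1100 ≈ 1.2350 m = S ✓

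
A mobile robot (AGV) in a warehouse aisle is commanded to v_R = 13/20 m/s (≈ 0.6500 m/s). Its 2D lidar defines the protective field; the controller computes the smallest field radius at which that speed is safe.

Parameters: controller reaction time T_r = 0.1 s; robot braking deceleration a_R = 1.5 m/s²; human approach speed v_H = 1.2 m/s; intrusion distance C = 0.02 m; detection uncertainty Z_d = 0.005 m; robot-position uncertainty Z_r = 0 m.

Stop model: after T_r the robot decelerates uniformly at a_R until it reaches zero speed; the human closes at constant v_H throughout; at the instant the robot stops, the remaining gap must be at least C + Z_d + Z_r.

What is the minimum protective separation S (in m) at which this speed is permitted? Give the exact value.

T_s = v_R/a_R = (13/20)/(3/2) = 0.4333 s
robot covers v_R·T_r = 0.6500·0.1000 = 0.0650 m before braking
robot covers 0.6500·0.4333 − ½·1.5000·0.4333² = 0.1408 m while stopping
human closes 1.2000·0.5333 = 0.6400 m
residual clearance needed = 0.0200+0.0050+0.0000 = 0.0250 m
S_min ≈ 0.0650+0.1408+0.6400+0.0250  ⇒  S_min = 209/240 m

S_min = 209/240 m = 0.8708 m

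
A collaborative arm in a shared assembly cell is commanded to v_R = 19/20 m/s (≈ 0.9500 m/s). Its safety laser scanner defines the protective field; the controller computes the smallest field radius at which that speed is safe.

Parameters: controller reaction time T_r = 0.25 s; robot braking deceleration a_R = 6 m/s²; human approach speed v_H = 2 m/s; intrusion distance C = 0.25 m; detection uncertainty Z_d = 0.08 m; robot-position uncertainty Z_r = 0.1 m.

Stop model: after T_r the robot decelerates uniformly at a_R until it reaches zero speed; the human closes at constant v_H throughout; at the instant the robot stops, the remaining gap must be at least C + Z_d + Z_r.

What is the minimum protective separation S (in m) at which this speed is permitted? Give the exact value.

stop time T_s = (19/20)/6 = 0.1583 s
reaction-phase robot travel = 0.9500·0.2500 = 0.2375 m
robot under decel: 0.9500²/(2·6.0000) = 0.0752 m
human over T_r+T_s: 2.0000·(0.2500+0.1583) = 0.8167 m
residual clearance needed = 0.2500+0.0800+0.1000 = 0.4300 m
S_min ≈ 0.2375+0.0752+0.8167+0.4300  ⇒  S_min = 499/320 m

S_min = 499/320 m = 1.5594 m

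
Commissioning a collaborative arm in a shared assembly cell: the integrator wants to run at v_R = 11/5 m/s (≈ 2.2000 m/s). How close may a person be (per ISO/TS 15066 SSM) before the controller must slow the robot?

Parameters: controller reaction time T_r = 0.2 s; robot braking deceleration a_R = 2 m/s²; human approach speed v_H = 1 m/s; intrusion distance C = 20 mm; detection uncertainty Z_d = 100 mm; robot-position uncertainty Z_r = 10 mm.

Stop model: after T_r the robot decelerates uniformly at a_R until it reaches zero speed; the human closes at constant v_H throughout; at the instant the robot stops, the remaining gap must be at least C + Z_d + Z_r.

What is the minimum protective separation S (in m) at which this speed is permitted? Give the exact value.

S_min = 77/25 m = 3.0800 m

braking lasts T_s = (11/5)/2 = 1.1000 s
robot in T_r: 2.2000·0.2000 = 0.4400 m
robot covers 2.2000·1.1000 − ½·2.0000·1.1000² = 1.2100 m while stopping
person approaches 1.0000·(0.2000+1.1000) = 1.3000 m
residual clearance needed = 0.0200+0.1000+0.0100 = 0.1300 m
S_min ≈ 0.4400+1.2100+1.3000+0.1300  ⇒  S_min = 77/25 m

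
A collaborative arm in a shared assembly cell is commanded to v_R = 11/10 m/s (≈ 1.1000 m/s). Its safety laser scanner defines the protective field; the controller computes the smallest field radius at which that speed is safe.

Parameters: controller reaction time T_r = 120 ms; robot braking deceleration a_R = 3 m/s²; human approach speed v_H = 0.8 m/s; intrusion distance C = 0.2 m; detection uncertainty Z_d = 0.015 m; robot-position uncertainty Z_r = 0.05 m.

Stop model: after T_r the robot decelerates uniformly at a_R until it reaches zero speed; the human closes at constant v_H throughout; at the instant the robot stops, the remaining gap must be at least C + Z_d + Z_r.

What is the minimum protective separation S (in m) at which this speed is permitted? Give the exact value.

S_min = 247/250 m = 0.9880 m

T_s = v_R/a_R = (11/10)/3 = 0.3667 s
robot in T_r: 1.1000·0.1200 = 0.1320 m
braking distance = 1.1000²/(2·3.0000) = 0.2017 m
human closes 0.8000·0.4867 = 0.3893 m
residual clearance needed = 0.2000+0.0150+0.0500 = 0.2650 m
S_min ≈ 0.1320+0.2017+0.3893+0.2650  ⇒  S_min = 247/250 m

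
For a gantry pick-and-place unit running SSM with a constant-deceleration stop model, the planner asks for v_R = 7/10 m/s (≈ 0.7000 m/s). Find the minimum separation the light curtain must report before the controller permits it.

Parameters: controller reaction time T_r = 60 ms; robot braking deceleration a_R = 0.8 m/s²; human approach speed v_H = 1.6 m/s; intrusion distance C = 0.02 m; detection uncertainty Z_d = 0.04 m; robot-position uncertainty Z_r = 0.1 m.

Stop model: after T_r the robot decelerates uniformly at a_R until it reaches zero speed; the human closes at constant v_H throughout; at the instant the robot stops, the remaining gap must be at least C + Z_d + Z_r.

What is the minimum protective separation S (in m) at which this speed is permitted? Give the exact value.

S_min = 8017/4000 m = 2.0042 m

braking lasts T_s = (7/10)/(4/5) = 0.8750 s
reaction-phase robot travel = 0.7000·0.0600 = 0.0420 m
braking distance = 0.7000²/(2·0.8000) = 0.3063 m
human closes 1.6000·0.9350 = 1.4960 m
C+Z_d+Z_r = 0.0200+0.0400+0.1000 = 0.1600 m
S_min ≈ 0.0420+0.3063+1.4960+0.1600  ⇒  S_min = 8017/4000 m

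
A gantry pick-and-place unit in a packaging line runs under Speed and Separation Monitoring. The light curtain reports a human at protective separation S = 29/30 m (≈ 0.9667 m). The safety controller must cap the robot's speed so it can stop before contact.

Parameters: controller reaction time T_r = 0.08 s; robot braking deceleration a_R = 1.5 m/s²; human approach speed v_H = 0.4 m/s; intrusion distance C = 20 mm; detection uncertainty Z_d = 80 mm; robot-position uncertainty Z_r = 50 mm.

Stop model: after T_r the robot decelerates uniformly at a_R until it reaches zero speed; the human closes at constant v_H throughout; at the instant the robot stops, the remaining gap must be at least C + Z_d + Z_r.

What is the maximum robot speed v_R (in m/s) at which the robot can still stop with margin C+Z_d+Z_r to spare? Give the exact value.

at the boundary: (1/3)·v² + (26/75)·v + (-1177/1500) = 0
  disc = (26/75)² − 4·(1/3)·(-1177/1500) = 729/625 ; √disc = 27/25
  v_R = (−(26/75) + 27/25) / (2·(1/3)) = 11/10 m/s
check:
T_s = v_R/a_R = (11/10)/(3/2) = 0.7333 s
robot in T_r: 1.1000·0.0800 = 0.0880 m
robot covers 1.1000·0.7333 − ½·1.5000·0.7333² = 0.4033 m while stopping
person approaches 0.4000·(0.0800+0.7333) = 0.3253 m
C+Z_d+Z_r = 0.0200+0.0800+0.0500 = 0.1500 m
sum ≈ 0.0880+0.4033+0.3253+0.1500 ≈ 0.9667 m = S ✓

v_R_max = 11/10 m/s = 1.1000 m/s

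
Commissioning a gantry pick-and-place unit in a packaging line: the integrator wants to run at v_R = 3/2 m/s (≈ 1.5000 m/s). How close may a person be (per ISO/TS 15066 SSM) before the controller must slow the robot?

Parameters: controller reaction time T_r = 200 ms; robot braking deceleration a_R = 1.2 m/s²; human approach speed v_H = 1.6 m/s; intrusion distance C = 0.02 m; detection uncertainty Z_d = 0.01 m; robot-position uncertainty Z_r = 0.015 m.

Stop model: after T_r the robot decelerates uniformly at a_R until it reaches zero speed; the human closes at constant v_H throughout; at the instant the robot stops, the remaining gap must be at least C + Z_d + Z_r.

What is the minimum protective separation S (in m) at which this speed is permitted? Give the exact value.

S_min = 1441/400 m = 3.6025 m

T_s = v_R/a_R = (3/2)/(6/5) = 1.2500 s
reaction-phase robot travel = 1.5000·0.2000 = 0.3000 m
braking distance = 1.5000²/(2·1.2000) = 0.9375 m
person approaches 1.6000·(0.2000+1.2500) = 2.3200 m
margins: 0.0200+0.0100+0.0150 = 0.0450 m
S_min ≈ 0.3000+0.9375+2.3200+0.0450  ⇒  S_min = 1441/400 m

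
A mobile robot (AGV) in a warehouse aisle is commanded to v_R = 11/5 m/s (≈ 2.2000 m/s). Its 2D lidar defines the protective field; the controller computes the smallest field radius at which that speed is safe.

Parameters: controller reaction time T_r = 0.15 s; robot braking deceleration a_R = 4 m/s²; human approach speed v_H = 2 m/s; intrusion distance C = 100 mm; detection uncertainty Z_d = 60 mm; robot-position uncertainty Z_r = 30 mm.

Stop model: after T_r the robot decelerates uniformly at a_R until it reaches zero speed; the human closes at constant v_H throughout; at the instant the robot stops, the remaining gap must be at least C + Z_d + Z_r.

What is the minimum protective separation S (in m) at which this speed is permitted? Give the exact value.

stop time T_s = (11/5)/4 = 0.5500 s
robot covers v_R·T_r = 2.2000·0.1500 = 0.3300 m before braking
robot under decel: 2.2000²/(2·4.0000) = 0.6050 m
human over T_r+T_s: 2.0000·(0.1500+0.5500) = 1.4000 m
C+Z_d+Z_r = 0.1000+0.0600+0.0300 = 0.1900 m
S_min ≈ 0.3300+0.6050+1.4000+0.1900  ⇒  S_min = 101/40 m

S_min = 101/40 m = 2.5250 m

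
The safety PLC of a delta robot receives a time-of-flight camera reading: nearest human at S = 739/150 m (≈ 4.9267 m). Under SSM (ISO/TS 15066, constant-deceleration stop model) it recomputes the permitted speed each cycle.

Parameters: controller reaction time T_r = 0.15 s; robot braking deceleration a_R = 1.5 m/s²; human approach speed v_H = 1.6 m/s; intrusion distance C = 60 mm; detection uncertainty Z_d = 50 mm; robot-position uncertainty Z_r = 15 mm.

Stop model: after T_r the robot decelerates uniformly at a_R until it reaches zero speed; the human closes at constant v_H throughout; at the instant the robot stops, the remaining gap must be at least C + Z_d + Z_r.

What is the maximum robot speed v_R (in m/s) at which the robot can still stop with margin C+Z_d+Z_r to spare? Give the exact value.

v_R_max = 23/10 m/s = 2.3000 m/s

quadratic (1/3)·v² + (73/60)·v + (-2737/600) = 0
  disc = (73/60)² − 4·(1/3)·(-2737/600) = 121/16 ; √disc = 11/4
  v_R = (−(73/60) + 11/4) / (2·(1/3)) = 23/10 m/s
check:
T_s = v_R/a_R = (23/10)/(3/2) = 1.5333 s
robot covers v_R·T_r = 2.3000·0.1500 = 0.3450 m before braking
robot covers 2.3000·1.5333 − ½·1.5000·1.5333² = 1.7633 m while stopping
person approaches 1.6000·(0.1500+1.5333) = 2.6933 m
C+Z_d+Z_r = 0.0600+0.0500+0.0150 = 0.1250 m
sum ≈ 0.3450+1.7633+2.6933+0.1250 ≈ 4.9267 m = S ✓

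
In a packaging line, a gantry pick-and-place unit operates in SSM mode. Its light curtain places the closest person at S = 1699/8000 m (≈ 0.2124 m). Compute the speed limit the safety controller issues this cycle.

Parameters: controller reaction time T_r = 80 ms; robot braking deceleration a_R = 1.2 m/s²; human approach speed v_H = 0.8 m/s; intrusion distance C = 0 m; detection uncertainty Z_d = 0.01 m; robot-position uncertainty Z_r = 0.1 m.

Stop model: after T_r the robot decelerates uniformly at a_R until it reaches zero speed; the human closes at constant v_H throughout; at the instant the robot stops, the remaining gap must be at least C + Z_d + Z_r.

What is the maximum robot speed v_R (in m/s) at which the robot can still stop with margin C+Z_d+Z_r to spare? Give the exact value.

collect terms ⇒ (5/12)·v_R² + (56/75)·v_R + (-307/8000) = 0
  disc = (56/75)² − 4·(5/12)·(-307/8000) = 223729/360000 ; √disc = 473/600
  v_R = (−(56/75) + 473/600) / (2·(5/12)) = 1/20 m/s
check:
stop time T_s = (1/20)/(6/5) = 0.0417 s
robot covers v_R·T_r = 0.0500·0.0800 = 0.0040 m before braking
robot under decel: 0.0500²/(2·1.2000) = 0.0010 m
human closes 0.8000·0.1217 = 0.0973 m
margins: 0.0000+0.0100+0.1000 = 0.1100 m
sum ≈ 0.0040+0.0010+0.0973+0.1100 ≈ 0.2124 m = S ✓

v_R_max = 1/20 m/s = 0.0500 m/s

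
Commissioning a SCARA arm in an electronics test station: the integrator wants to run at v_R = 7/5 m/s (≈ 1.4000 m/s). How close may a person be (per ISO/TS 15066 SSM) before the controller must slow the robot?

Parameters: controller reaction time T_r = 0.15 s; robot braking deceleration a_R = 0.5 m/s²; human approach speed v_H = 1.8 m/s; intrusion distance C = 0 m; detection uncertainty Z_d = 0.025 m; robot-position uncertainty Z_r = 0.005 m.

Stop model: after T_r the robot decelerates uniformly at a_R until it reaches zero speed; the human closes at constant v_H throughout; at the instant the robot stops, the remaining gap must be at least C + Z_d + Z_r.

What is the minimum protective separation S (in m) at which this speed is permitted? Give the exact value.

S_min = 751/100 m = 7.5100 m

braking lasts T_s = (7/5)/(1/2) = 2.8000 s
robot in T_r: 1.4000·0.1500 = 0.2100 m
robot under decel: 1.4000²/(2·0.5000) = 1.9600 m
person approaches 1.8000·(0.1500+2.8000) = 5.3100 m
residual clearance needed = 0.0000+0.0250+0.0050 = 0.0300 m
S_min ≈ 0.2100+1.9600+5.3100+0.0300  ⇒  S_min = 751/100 m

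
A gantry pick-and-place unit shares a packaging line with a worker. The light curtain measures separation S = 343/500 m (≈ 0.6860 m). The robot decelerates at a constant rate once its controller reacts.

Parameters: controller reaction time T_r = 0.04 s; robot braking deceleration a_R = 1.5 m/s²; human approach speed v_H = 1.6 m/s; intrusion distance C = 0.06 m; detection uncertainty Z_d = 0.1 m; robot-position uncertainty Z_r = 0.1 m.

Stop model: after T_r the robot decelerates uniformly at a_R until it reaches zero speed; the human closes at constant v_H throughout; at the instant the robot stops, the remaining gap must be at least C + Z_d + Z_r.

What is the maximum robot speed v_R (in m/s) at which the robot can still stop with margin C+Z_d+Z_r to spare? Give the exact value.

v_R_max = 3/10 m/s = 0.3000 m/s

quadratic (1/3)·v² + (83/75)·v + (-181/500) = 0
  disc = (83/75)² − 4·(1/3)·(-181/500) = 9604/5625 ; √disc = 98/75
  v_R = (−(83/75) + 98/75) / (2·(1/3)) = 3/10 m/s
check:
T_s = v_R/a_R = (3/10)/(3/2) = 0.2000 s
robot in T_r: 0.3000·0.0400 = 0.0120 m
robot covers 0.3000·0.2000 − ½·1.5000·0.2000² = 0.0300 m while stopping
person approaches 1.6000·(0.0400+0.2000) = 0.3840 m
residual clearance needed = 0.0600+0.1000+0.1000 = 0.2600 m
sum ≈ 0.0120+0.0300+0.3840+0.2600 ≈ 0.6860 m = S ✓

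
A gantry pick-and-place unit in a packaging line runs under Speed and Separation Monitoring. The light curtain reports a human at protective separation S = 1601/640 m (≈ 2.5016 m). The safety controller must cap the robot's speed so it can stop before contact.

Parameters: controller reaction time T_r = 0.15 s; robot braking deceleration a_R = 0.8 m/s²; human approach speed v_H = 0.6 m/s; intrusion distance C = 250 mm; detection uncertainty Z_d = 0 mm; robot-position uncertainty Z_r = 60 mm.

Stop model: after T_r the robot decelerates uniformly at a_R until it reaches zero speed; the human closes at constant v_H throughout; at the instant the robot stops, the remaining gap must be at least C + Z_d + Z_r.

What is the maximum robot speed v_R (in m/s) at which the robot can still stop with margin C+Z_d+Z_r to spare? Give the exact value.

quadratic (5/8)·v² + (9/10)·v + (-269/128) = 0
  disc = (9/10)² − 4·(5/8)·(-269/128) = 38809/6400 ; √disc = 197/80
  v_R = (−(9/10) + 197/80) / (2·(5/8)) = 5/4 m/s
check:
T_s = v_R/a_R = (5/4)/(4/5) = 1.5625 s
robot in T_r: 1.2500·0.1500 = 0.1875 m
robot covers 1.2500·1.5625 − ½·0.8000·1.5625² = 0.9766 m while stopping
person approaches 0.6000·(0.1500+1.5625) = 1.0275 m
residual clearance needed = 0.2500+0.0000+0.0600 = 0.3100 m
sum ≈ 0.1875+0.9766+1.0275+0.3100 ≈ 2.5016 m = S ✓

v_R_max = 5/4 m/s = 1.2500 m/s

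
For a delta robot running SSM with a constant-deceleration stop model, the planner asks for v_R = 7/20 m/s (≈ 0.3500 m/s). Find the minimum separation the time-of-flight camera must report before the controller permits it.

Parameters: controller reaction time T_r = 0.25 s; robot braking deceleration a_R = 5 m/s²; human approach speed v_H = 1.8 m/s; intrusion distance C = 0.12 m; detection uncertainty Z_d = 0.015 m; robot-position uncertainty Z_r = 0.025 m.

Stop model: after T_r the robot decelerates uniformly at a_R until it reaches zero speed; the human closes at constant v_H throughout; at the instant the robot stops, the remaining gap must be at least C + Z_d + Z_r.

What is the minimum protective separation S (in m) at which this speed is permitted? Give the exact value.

S_min = 3343/4000 m = 0.8357 m

stop time T_s = (7/20)/5 = 0.0700 s
reaction-phase robot travel = 0.3500·0.2500 = 0.0875 m
robot under decel: 0.3500²/(2·5.0000) = 0.0123 m
human over T_r+T_s: 1.8000·(0.2500+0.0700) = 0.5760 m
residual clearance needed = 0.1200+0.0150+0.0250 = 0.1600 m
S_min ≈ 0.0875+0.0123+0.5760+0.1600  ⇒  S_min = 3343/4000 m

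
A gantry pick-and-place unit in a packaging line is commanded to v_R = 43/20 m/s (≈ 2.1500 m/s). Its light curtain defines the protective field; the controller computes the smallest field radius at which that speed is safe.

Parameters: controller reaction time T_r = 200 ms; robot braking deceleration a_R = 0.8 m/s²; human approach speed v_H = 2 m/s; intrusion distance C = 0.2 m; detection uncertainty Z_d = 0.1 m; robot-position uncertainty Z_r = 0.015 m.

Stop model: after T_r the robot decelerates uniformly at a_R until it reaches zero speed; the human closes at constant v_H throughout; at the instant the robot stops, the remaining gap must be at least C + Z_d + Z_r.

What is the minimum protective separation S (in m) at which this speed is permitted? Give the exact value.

S_min = 30109/3200 m = 9.4091 m

braking lasts T_s = (43/20)/(4/5) = 2.6875 s
robot covers v_R·T_r = 2.1500·0.2000 = 0.4300 m before braking
robot covers 2.1500·2.6875 − ½·0.8000·2.6875² = 2.8891 m while stopping
human closes 2.0000·2.8875 = 5.7750 m
residual clearance needed = 0.2000+0.1000+0.0150 = 0.3150 m
S_min ≈ 0.4300+2.8891+5.7750+0.3150  ⇒  S_min = 30109/3200 m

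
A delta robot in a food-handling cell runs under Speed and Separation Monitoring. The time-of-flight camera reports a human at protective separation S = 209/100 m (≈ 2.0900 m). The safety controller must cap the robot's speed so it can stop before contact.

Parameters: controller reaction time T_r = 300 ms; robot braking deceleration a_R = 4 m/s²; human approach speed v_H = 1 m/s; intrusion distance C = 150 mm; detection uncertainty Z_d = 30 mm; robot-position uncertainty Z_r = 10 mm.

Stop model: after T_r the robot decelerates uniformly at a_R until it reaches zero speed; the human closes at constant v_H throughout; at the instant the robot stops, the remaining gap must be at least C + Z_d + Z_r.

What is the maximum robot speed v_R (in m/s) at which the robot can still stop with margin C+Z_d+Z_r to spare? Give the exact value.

at the boundary: (1/8)·v² + (11/20)·v + (-8/5) = 0
  disc = (11/20)² − 4·(1/8)·(-8/5) = 441/400 ; √disc = 21/20
  v_R = (−(11/20) + 21/20) / (2·(1/8)) = 2 m/s
check:
braking lasts T_s = 2/4 = 0.5000 s
robot covers v_R·T_r = 2.0000·0.3000 = 0.6000 m before braking
robot under decel: 2.0000²/(2·4.0000) = 0.5000 m
human over T_r+T_s: 1.0000·(0.3000+0.5000) = 0.8000 m
residual clearance needed = 0.1500+0.0300+0.0100 = 0.1900 m
sum ≈ 0.6000+0.5000+0.8000+0.1900 ≈ 2.0900 m = S ✓

v_R_max = 2 m/s = 2.0000 m/s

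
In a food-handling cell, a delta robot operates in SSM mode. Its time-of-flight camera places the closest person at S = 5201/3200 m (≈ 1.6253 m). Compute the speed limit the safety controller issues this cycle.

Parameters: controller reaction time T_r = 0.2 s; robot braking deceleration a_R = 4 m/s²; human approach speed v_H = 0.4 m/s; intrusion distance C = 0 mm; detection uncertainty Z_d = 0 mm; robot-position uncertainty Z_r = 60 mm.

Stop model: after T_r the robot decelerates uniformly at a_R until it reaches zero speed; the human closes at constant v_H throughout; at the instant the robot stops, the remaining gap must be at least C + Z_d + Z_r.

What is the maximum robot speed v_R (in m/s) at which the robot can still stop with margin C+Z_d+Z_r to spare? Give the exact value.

v_R_max = 49/20 m/s = 2.4500 m/s

collect terms ⇒ (1/8)·v_R² + (3/10)·v_R + (-4753/3200) = 0
  disc = (3/10)² − 4·(1/8)·(-4753/3200) = 5329/6400 ; √disc = 73/80
  v_R = (−(3/10) + 73/80) / (2·(1/8)) = 49/20 m/s
check:
braking lasts T_s = (49/20)/4 = 0.6125 s
robot in T_r: 2.4500·0.2000 = 0.4900 m
braking distance = 2.4500²/(2·4.0000) = 0.7503 m
human over T_r+T_s: 0.4000·(0.2000+0.6125) = 0.3250 m
residual clearance needed = 0.0000+0.0000+0.0600 = 0.0600 m
sum ≈ 0.4900+0.7503+0.3250+0.0600 ≈ 1.6253 m = S ✓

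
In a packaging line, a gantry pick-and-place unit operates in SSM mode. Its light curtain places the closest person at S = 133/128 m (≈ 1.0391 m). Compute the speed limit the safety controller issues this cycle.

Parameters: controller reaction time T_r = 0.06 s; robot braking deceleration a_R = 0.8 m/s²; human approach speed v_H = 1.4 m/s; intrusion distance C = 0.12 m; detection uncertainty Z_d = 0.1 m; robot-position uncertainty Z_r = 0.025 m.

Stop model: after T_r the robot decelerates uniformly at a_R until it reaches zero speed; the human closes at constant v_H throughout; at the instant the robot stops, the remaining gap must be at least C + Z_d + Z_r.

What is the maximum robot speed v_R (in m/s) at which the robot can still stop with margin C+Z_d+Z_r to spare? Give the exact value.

v_R_max = 7/20 m/s = 0.3500 m/s

quadratic (5/8)·v² + (181/100)·v + (-11361/16000) = 0
  disc = (181/100)² − 4·(5/8)·(-11361/16000) = 808201/160000 ; √disc = 899/400
  v_R = (−(181/100) + 899/400) / (2·(5/8)) = 7/20 m/s
check:
T_s = v_R/a_R = (7/20)/(4/5) = 0.4375 s
reaction-phase robot travel = 0.3500·0.0600 = 0.0210 m
robot covers 0.3500·0.4375 − ½·0.8000·0.4375² = 0.0766 m while stopping
human over T_r+T_s: 1.4000·(0.0600+0.4375) = 0.6965 m
C+Z_d+Z_r = 0.1200+0.1000+0.0250 = 0.2450 m
sum ≈ 0.0210+0.0766+0.6965+0.2450 ≈ 1.0391 m = S ✓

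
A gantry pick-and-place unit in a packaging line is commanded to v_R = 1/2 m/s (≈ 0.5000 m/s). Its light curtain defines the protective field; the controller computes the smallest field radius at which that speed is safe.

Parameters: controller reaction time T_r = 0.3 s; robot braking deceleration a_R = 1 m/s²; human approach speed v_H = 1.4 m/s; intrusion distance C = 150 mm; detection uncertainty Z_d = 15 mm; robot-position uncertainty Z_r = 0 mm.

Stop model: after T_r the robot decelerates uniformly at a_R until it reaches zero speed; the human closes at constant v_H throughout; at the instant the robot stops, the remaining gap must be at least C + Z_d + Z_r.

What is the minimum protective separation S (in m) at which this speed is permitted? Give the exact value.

stop time T_s = (1/2)/1 = 0.5000 s
robot in T_r: 0.5000·0.3000 = 0.1500 m
robot covers 0.5000·0.5000 − ½·1.0000·0.5000² = 0.1250 m while stopping
human closes 1.4000·0.8000 = 1.1200 m
C+Z_d+Z_r = 0.1500+0.0150+0.0000 = 0.1650 m
S_min ≈ 0.1500+0.1250+1.1200+0.1650  ⇒  S_min = 39/25 m

S_min = 39/25 m = 1.5600 m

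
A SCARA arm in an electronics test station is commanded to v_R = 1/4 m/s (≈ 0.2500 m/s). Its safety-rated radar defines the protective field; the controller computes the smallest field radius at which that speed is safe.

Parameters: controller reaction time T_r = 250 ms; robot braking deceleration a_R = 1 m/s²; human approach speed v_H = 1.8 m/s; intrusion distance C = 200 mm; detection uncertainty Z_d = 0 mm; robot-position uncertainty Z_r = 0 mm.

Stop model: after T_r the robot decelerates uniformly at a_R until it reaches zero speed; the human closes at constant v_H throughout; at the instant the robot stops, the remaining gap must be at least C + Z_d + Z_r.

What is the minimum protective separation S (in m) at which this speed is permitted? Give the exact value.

S_min = 191/160 m = 1.1938 m

braking lasts T_s = (1/4)/1 = 0.2500 s
reaction-phase robot travel = 0.2500·0.2500 = 0.0625 m
robot under decel: 0.2500²/(2·1.0000) = 0.0312 m
human closes 1.8000·0.5000 = 0.9000 m
margins: 0.2000+0.0000+0.0000 = 0.2000 m
S_min ≈ 0.0625+0.0312+0.9000+0.2000  ⇒  S_min = 191/160 m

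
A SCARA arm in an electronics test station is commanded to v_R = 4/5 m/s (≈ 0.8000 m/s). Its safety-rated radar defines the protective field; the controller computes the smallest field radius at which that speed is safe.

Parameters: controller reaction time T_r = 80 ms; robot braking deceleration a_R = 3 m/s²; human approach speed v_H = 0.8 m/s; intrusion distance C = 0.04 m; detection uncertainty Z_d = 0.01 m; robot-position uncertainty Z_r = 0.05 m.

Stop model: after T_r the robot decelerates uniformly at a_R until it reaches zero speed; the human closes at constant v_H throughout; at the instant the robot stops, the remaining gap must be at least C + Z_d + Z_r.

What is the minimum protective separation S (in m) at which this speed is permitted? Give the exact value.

S_min = 137/250 m = 0.5480 m

T_s = v_R/a_R = (4/5)/3 = 0.2667 s
reaction-phase robot travel = 0.8000·0.0800 = 0.0640 m
robot under decel: 0.8000²/(2·3.0000) = 0.1067 m
human closes 0.8000·0.3467 = 0.2773 m
margins: 0.0400+0.0100+0.0500 = 0.1000 m
S_min ≈ 0.0640+0.1067+0.2773+0.1000  ⇒  S_min = 137/250 m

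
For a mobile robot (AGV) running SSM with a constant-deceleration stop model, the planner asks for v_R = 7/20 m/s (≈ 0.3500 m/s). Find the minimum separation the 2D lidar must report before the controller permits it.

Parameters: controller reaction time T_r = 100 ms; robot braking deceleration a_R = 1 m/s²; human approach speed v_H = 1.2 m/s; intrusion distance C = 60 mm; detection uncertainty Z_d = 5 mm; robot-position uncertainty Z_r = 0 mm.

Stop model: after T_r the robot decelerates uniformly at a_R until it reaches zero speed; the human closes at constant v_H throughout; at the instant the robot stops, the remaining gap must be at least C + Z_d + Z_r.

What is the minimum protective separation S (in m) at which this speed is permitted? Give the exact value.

braking lasts T_s = (7/20)/1 = 0.3500 s
robot in T_r: 0.3500·0.1000 = 0.0350 m
robot under decel: 0.3500²/(2·1.0000) = 0.0612 m
human closes 1.2000·0.4500 = 0.5400 m
residual clearance needed = 0.0600+0.0050+0.0000 = 0.0650 m
S_min ≈ 0.0350+0.0612+0.5400+0.0650  ⇒  S_min = 561/800 m

S_min = 561/800 m = 0.7013 m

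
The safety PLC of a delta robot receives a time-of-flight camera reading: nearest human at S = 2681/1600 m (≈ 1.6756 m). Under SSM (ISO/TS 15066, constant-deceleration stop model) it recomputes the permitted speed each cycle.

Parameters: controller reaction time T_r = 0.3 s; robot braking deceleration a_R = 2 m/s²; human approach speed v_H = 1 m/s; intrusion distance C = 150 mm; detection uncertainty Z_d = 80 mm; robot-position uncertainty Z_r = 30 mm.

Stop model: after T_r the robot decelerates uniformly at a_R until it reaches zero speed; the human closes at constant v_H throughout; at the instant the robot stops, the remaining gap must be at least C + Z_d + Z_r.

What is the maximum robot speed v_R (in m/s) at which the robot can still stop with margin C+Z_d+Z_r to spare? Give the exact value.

quadratic (1/4)·v² + (4/5)·v + (-357/320) = 0
  disc = (4/5)² − 4·(1/4)·(-357/320) = 2809/1600 ; √disc = 53/40
  v_R = (−(4/5) + 53/40) / (2·(1/4)) = 21/20 m/s
check:
T_s = v_R/a_R = (21/20)/2 = 0.5250 s
robot covers v_R·T_r = 1.0500·0.3000 = 0.3150 m before braking
robot covers 1.0500·0.5250 − ½·2.0000·0.5250² = 0.2756 m while stopping
human over T_r+T_s: 1.0000·(0.3000+0.5250) = 0.8250 m
C+Z_d+Z_r = 0.1500+0.0800+0.0300 = 0.2600 m
sum ≈ 0.3150+0.2756+0.8250+0.2600 ≈ 1.6756 m = S ✓

v_R_max = 21/20 m/s = 1.0500 m/s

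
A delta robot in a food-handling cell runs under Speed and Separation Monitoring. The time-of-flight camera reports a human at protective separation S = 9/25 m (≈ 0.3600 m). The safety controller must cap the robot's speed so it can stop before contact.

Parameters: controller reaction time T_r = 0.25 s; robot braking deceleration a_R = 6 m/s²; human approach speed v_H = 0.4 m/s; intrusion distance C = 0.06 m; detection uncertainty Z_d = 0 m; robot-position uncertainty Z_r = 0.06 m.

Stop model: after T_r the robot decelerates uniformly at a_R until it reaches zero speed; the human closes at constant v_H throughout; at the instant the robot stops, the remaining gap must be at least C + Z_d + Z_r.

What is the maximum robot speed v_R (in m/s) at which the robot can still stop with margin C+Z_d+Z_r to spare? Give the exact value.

quadratic (1/12)·v² + (19/60)·v + (-7/50) = 0
  disc = (19/60)² − 4·(1/12)·(-7/50) = 529/3600 ; √disc = 23/60
  v_R = (−(19/60) + 23/60) / (2·(1/12)) = 2/5 m/s
check:
stop time T_s = (2/5)/6 = 0.0667 s
robot covers v_R·T_r = 0.4000·0.2500 = 0.1000 m before braking
braking distance = 0.4000²/(2·6.0000) = 0.0133 m
human closes 0.4000·0.3167 = 0.1267 m
margins: 0.0600+0.0000+0.0600 = 0.1200 m
sum ≈ 0.1000+0.0133+0.1267+0.1200 ≈ 0.3600 m = S ✓

v_R_max = 2/5 m/s = 0.4000 m/s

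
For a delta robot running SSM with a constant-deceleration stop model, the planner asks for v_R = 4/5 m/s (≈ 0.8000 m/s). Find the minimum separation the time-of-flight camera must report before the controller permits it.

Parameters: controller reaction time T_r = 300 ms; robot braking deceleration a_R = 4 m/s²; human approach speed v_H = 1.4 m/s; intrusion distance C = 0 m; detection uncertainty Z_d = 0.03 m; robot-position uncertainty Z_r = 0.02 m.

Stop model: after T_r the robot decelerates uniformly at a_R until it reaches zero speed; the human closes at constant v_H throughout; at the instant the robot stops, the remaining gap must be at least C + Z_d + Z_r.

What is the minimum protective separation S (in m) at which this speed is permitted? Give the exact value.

T_s = v_R/a_R = (4/5)/4 = 0.2000 s
robot covers v_R·T_r = 0.8000·0.3000 = 0.2400 m before braking
robot under decel: 0.8000²/(2·4.0000) = 0.0800 m
human closes 1.4000·0.5000 = 0.7000 m
C+Z_d+Z_r = 0.0000+0.0300+0.0200 = 0.0500 m
S_min ≈ 0.2400+0.0800+0.7000+0.0500  ⇒  S_min = 107/100 m

S_min = 107/100 m = 1.0700 m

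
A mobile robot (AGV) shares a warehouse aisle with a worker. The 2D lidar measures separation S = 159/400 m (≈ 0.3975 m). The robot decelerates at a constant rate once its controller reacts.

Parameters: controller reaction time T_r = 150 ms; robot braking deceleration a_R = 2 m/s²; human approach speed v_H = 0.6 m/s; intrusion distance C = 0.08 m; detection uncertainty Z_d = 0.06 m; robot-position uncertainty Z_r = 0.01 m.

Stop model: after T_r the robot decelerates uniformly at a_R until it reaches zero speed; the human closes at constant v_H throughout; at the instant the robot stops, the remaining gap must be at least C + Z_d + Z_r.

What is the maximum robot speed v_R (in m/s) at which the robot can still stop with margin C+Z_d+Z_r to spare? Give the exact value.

v_R_max = 3/10 m/s = 0.3000 m/s

quadratic (1/4)·v² + (9/20)·v + (-63/400) = 0
  disc = (9/20)² − 4·(1/4)·(-63/400) = 9/25 ; √disc = 3/5
  v_R = (−(9/20) + 3/5) / (2·(1/4)) = 3/10 m/s
check:
stop time T_s = (3/10)/2 = 0.1500 s
robot covers v_R·T_r = 0.3000·0.1500 = 0.0450 m before braking
robot covers 0.3000·0.1500 − ½·2.0000·0.1500² = 0.0225 m while stopping
human closes 0.6000·0.3000 = 0.1800 m
margins: 0.0800+0.0600+0.0100 = 0.1500 m
sum ≈ 0.0450+0.0225+0.1800+0.1500 ≈ 0.3975 m = S ✓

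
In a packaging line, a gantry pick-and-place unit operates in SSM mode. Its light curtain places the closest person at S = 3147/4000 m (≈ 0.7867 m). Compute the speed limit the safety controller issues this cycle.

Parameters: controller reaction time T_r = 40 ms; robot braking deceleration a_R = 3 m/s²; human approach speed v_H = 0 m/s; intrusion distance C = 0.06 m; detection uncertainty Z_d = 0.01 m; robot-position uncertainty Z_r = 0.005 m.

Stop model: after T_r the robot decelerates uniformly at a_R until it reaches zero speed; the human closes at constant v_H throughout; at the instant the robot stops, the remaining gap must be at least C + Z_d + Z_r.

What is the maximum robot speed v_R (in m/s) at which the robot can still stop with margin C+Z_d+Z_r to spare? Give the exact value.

quadratic (1/6)·v² + (1/25)·v + (-2847/4000) = 0
  disc = (1/25)² − 4·(1/6)·(-2847/4000) = 4761/10000 ; √disc = 69/100
  v_R = (−(1/25) + 69/100) / (2·(1/6)) = 39/20 m/s
check:
braking lasts T_s = (39/20)/3 = 0.6500 s
robot in T_r: 1.9500·0.0400 = 0.0780 m
braking distance = 1.9500²/(2·3.0000) = 0.6338 m
person approaches 0.0000·(0.0400+0.6500) = 0.0000 m
residual clearance needed = 0.0600+0.0100+0.0050 = 0.0750 m
sum ≈ 0.0780+0.6338+0.0000+0.0750 ≈ 0.7867 m = S ✓

v_R_max = 39/20 m/s = 1.9500 m/s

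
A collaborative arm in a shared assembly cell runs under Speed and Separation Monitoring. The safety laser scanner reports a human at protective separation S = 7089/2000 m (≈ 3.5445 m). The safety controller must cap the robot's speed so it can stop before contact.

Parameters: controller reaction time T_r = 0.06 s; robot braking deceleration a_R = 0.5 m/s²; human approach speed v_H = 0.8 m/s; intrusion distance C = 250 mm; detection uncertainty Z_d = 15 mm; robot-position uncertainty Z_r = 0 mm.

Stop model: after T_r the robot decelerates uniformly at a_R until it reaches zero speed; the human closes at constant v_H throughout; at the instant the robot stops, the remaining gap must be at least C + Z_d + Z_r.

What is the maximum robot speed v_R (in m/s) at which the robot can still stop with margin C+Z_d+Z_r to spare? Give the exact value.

quadratic (1)·v² + (83/50)·v + (-6463/2000) = 0
  disc = (83/50)² − 4·(1)·(-6463/2000) = 9801/625 ; √disc = 99/25
  v_R = (−(83/50) + 99/25) / (2·(1)) = 23/20 m/s
check:
stop time T_s = (23/20)/(1/2) = 2.3000 s
robot covers v_R·T_r = 1.1500·0.0600 = 0.0690 m before braking
robot under decel: 1.1500²/(2·0.5000) = 1.3225 m
human closes 0.8000·2.3600 = 1.8880 m
residual clearance needed = 0.2500+0.0150+0.0000 = 0.2650 m
sum ≈ 0.0690+1.3225+1.8880+0.2650 ≈ 3.5445 m = S ✓

v_R_max = 23/20 m/s = 1.1500 m/s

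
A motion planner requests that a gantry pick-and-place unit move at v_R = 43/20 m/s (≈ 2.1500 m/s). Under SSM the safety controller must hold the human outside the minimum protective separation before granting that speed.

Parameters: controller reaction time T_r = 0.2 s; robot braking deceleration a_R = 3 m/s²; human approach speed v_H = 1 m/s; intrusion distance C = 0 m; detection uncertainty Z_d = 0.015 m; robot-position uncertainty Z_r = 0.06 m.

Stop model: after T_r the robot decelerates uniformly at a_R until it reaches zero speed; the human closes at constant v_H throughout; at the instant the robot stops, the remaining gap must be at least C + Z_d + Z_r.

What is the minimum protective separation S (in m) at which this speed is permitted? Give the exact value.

T_s = v_R/a_R = (43/20)/3 = 0.7167 s
robot covers v_R·T_r = 2.1500·0.2000 = 0.4300 m before braking
braking distance = 2.1500²/(2·3.0000) = 0.7704 m
human closes 1.0000·0.9167 = 0.9167 m
C+Z_d+Z_r = 0.0000+0.0150+0.0600 = 0.0750 m
S_min ≈ 0.4300+0.7704+0.9167+0.0750  ⇒  S_min = 5261/2400 m

S_min = 5261/2400 m = 2.1921 m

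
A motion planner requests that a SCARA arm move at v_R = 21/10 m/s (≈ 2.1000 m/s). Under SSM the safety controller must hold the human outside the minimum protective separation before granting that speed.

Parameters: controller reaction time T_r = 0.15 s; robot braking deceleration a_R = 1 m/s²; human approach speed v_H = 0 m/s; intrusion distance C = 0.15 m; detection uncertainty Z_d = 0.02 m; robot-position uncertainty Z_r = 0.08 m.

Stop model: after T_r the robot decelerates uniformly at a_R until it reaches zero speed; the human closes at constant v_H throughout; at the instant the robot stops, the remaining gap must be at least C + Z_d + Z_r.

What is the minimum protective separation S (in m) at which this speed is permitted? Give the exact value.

braking lasts T_s = (21/10)/1 = 2.1000 s
robot covers v_R·T_r = 2.1000·0.1500 = 0.3150 m before braking
braking distance = 2.1000²/(2·1.0000) = 2.2050 m
person approaches 0.0000·(0.1500+2.1000) = 0.0000 m
margins: 0.1500+0.0200+0.0800 = 0.2500 m
S_min ≈ 0.3150+2.2050+0.0000+0.2500  ⇒  S_min = 277/100 m

S_min = 277/100 m = 2.7700 m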